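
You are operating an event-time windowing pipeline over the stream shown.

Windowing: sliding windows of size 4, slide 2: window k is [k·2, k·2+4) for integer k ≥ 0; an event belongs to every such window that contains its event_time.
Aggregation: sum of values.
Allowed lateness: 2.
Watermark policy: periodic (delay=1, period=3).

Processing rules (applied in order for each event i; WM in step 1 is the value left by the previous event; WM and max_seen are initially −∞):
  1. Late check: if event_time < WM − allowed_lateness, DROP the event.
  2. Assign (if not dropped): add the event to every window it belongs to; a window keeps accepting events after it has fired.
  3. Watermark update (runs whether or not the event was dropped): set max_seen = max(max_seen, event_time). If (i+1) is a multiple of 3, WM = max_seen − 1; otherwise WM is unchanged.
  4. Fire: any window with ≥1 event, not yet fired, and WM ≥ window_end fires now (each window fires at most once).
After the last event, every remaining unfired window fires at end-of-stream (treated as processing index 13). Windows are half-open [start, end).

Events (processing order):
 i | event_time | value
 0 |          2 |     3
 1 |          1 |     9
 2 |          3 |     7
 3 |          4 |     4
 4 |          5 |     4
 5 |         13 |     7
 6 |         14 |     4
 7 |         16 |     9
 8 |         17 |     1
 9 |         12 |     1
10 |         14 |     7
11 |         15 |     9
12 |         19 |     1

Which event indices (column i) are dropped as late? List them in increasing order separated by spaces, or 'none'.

i=0 t=2 v=3: → [2,6),[0,4); WM=−∞
i=1 t=1 v=9: → [0,4); WM=−∞
i=2 t=3 v=7: → [2,6),[0,4); WM=2
i=3 t=4 v=4: → [4,8),[2,6); WM=2
i=4 t=5 v=4: → [4,8),[2,6); WM=2
i=5 t=13 v=7: → [12,16),[10,14); WM=12; [0,4) fires=19 [2,6) fires=18 [4,8) fires=8
i=6 t=14 v=4: → [14,18),[12,16); WM=12
i=7 t=16 v=9: → [16,20),[14,18); WM=12
i=8 t=17 v=1: → [16,20),[14,18); WM=16; [10,14) fires=7 [12,16) fires=11
i=9 t=12 v=1: DROP (t<16-2); WM=16
i=10 t=14 v=7: → [14,18),[12,16); WM=16
i=11 t=15 v=9: → [14,18),[12,16); WM=16
i=12 t=19 v=1: → [18,22),[16,20); WM=16

9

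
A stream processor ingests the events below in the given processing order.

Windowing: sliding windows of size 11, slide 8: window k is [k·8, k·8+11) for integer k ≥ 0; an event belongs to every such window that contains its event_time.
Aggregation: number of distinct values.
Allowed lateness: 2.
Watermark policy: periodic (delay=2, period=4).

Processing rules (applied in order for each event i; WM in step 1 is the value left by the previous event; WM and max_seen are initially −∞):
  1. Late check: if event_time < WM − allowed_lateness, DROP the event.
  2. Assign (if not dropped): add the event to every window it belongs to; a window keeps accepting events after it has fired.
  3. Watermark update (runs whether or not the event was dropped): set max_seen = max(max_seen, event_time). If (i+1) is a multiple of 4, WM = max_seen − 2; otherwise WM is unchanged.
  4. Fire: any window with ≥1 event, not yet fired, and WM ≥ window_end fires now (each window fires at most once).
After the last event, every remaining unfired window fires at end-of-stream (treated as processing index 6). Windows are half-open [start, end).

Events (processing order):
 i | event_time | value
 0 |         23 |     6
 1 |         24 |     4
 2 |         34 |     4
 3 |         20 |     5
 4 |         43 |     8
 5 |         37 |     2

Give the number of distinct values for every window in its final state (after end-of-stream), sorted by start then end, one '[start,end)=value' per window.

[16,27)=3 [24,35)=1 [32,43)=2 [40,51)=1

i=0 t=23 v=6: → [16,27); WM=−∞
i=1 t=24 v=4: → [24,35),[16,27); WM=−∞
i=2 t=34 v=4: → [32,43),[24,35); WM=−∞
i=3 t=20 v=5: → [16,27); WM=32; [16,27) fires=3
i=4 t=43 v=8: → [40,51); WM=32
i=5 t=37 v=2: → [32,43); WM=32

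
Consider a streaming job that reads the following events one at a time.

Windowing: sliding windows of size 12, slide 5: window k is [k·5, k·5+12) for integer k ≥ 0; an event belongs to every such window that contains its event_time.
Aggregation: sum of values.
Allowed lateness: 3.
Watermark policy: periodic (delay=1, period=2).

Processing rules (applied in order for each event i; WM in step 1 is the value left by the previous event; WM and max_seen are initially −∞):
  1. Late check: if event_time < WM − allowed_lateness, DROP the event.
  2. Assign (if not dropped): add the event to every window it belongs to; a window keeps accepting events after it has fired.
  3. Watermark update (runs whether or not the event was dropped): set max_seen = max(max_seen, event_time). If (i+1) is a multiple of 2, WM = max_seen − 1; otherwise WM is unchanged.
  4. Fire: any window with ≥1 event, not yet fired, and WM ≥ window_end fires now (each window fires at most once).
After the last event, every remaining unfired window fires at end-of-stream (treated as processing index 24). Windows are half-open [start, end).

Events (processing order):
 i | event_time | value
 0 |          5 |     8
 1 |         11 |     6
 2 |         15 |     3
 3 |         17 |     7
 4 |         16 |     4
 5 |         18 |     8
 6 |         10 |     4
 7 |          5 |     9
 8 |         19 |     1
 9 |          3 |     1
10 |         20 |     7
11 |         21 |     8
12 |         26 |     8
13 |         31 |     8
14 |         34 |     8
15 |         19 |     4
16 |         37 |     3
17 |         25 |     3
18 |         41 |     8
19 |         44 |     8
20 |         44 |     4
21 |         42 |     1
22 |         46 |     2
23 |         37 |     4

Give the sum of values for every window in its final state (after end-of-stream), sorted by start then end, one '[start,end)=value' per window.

i=0 t=5 v=8: → [5,17),[0,12); WM=−∞
i=1 t=11 v=6: → [10,22),[5,17),[0,12); WM=10
i=2 t=15 v=3: → [15,27),[10,22),[5,17); WM=10
i=3 t=17 v=7: → [15,27),[10,22); WM=16; [0,12) fires=14
i=4 t=16 v=4: → [15,27),[10,22),[5,17); WM=16
i=5 t=18 v=8: → [15,27),[10,22); WM=17; [5,17) fires=21
i=6 t=10 v=4: DROP (t<17-3); WM=17
i=7 t=5 v=9: DROP (t<17-3); WM=17
i=8 t=19 v=1: → [15,27),[10,22); WM=17
i=9 t=3 v=1: DROP (t<17-3); WM=18
i=10 t=20 v=7: → [20,32),[15,27),[10,22); WM=18
i=11 t=21 v=8: → [20,32),[15,27),[10,22); WM=20
i=12 t=26 v=8: → [25,37),[20,32),[15,27); WM=20
i=13 t=31 v=8: → [30,42),[25,37),[20,32); WM=30; [10,22) fires=44 [15,27) fires=46
i=14 t=34 v=8: → [30,42),[25,37); WM=30
i=15 t=19 v=4: DROP (t<30-3); WM=33; [20,32) fires=31
i=16 t=37 v=3: → [35,47),[30,42); WM=33
i=17 t=25 v=3: DROP (t<33-3); WM=36
i=18 t=41 v=8: → [40,52),[35,47),[30,42); WM=36
i=19 t=44 v=8: → [40,52),[35,47); WM=43; [25,37) fires=24 [30,42) fires=27
i=20 t=44 v=4: → [40,52),[35,47); WM=43
i=21 t=42 v=1: → [40,52),[35,47); WM=43
i=22 t=46 v=2: → [45,57),[40,52),[35,47); WM=43
i=23 t=37 v=4: DROP (t<43-3); WM=45

[0,12)=14 [5,17)=21 [10,22)=44 [15,27)=46 [20,32)=31 [25,37)=24 [30,42)=27 [35,47)=26 [40,52)=23 [45,57)=2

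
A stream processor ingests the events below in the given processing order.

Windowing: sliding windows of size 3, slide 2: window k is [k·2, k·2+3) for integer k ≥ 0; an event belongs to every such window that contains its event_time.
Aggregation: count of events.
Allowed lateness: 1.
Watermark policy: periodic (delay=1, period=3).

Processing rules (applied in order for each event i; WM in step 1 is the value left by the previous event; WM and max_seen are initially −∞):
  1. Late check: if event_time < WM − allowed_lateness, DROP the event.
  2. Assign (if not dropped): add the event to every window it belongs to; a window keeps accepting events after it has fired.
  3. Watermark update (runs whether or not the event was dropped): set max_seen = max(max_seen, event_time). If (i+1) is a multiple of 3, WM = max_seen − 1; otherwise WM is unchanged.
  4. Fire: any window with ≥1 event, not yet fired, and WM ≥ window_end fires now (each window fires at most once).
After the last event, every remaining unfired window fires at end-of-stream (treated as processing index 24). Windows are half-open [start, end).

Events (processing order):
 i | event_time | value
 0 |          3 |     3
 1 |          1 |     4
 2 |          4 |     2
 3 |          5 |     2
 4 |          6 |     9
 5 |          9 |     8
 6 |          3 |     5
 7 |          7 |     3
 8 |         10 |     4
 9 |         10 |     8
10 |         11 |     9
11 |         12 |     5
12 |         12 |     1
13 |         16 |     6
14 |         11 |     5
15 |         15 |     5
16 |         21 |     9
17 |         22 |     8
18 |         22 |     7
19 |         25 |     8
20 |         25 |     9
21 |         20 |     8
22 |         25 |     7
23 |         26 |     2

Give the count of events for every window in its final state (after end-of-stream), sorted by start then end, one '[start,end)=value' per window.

[0,3)=1 [2,5)=2 [4,7)=3 [6,9)=2 [8,11)=3 [10,13)=6 [12,15)=2 [14,17)=2 [16,19)=1 [20,23)=3 [22,25)=2 [24,27)=4 [26,29)=1

i=0 t=3 v=3: → [2,5); WM=−∞
i=1 t=1 v=4: → [0,3); WM=−∞
i=2 t=4 v=2: → [4,7),[2,5); WM=3; [0,3) fires=1
i=3 t=5 v=2: → [4,7); WM=3
i=4 t=6 v=9: → [6,9),[4,7); WM=3
i=5 t=9 v=8: → [8,11); WM=8; [2,5) fires=2 [4,7) fires=3
i=6 t=3 v=5: DROP (t<8-1); WM=8
i=7 t=7 v=3: → [6,9); WM=8
i=8 t=10 v=4: → [10,13),[8,11); WM=9; [6,9) fires=2
i=9 t=10 v=8: → [10,13),[8,11); WM=9
i=10 t=11 v=9: → [10,13); WM=9
i=11 t=12 v=5: → [12,15),[10,13); WM=11; [8,11) fires=3
i=12 t=12 v=1: → [12,15),[10,13); WM=11
i=13 t=16 v=6: → [16,19),[14,17); WM=11
i=14 t=11 v=5: → [10,13); WM=15; [10,13) fires=6 [12,15) fires=2
i=15 t=15 v=5: → [14,17); WM=15
i=16 t=21 v=9: → [20,23); WM=15
i=17 t=22 v=8: → [22,25),[20,23); WM=21; [14,17) fires=2 [16,19) fires=1
i=18 t=22 v=7: → [22,25),[20,23); WM=21
i=19 t=25 v=8: → [24,27); WM=21
i=20 t=25 v=9: → [24,27); WM=24; [20,23) fires=3
i=21 t=20 v=8: DROP (t<24-1); WM=24
i=22 t=25 v=7: → [24,27); WM=24
i=23 t=26 v=2: → [26,29),[24,27); WM=25; [22,25) fires=2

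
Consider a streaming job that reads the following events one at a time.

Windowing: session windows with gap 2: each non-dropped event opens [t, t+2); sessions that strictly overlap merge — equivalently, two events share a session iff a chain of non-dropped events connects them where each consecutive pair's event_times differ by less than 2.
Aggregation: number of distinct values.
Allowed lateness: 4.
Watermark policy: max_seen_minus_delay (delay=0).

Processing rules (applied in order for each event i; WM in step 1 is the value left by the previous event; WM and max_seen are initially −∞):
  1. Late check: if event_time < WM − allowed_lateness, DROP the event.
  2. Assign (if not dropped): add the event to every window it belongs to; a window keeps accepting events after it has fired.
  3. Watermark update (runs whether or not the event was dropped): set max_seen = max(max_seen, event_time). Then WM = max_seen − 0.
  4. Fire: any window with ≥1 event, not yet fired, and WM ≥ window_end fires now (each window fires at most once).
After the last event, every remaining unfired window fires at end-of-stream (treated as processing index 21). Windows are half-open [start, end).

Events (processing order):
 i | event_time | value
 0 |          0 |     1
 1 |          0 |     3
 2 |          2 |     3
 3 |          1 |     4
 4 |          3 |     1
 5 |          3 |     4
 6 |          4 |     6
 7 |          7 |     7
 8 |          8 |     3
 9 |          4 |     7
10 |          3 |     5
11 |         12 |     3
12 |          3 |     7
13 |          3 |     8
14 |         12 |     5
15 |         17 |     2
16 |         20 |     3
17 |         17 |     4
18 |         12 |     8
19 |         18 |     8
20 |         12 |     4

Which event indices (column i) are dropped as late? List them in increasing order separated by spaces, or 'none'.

i=0 t=0 v=1: → [0,2); WM=0
i=1 t=0 v=3: → [0,2); WM=0
i=2 t=2 v=3: → [2,4); WM=2
i=3 t=1 v=4: → [0,4); WM=2
i=4 t=3 v=1: → [0,5); WM=3
i=5 t=3 v=4: → [0,5); WM=3
i=6 t=4 v=6: → [0,6); WM=4
i=7 t=7 v=7: → [7,9); WM=7
i=8 t=8 v=3: → [7,10); WM=8
i=9 t=4 v=7: → [0,6); WM=8
i=10 t=3 v=5: DROP (t<8-4); WM=8
i=11 t=12 v=3: → [12,14); WM=12
i=12 t=3 v=7: DROP (t<12-4); WM=12
i=13 t=3 v=8: DROP (t<12-4); WM=12
i=14 t=12 v=5: → [12,14); WM=12
i=15 t=17 v=2: → [17,19); WM=17
i=16 t=20 v=3: → [20,22); WM=20
i=17 t=17 v=4: → [17,19); WM=20
i=18 t=12 v=8: DROP (t<20-4); WM=20
i=19 t=18 v=8: → [17,20); WM=20
i=20 t=12 v=4: DROP (t<20-4); WM=20

10 12 13 18 20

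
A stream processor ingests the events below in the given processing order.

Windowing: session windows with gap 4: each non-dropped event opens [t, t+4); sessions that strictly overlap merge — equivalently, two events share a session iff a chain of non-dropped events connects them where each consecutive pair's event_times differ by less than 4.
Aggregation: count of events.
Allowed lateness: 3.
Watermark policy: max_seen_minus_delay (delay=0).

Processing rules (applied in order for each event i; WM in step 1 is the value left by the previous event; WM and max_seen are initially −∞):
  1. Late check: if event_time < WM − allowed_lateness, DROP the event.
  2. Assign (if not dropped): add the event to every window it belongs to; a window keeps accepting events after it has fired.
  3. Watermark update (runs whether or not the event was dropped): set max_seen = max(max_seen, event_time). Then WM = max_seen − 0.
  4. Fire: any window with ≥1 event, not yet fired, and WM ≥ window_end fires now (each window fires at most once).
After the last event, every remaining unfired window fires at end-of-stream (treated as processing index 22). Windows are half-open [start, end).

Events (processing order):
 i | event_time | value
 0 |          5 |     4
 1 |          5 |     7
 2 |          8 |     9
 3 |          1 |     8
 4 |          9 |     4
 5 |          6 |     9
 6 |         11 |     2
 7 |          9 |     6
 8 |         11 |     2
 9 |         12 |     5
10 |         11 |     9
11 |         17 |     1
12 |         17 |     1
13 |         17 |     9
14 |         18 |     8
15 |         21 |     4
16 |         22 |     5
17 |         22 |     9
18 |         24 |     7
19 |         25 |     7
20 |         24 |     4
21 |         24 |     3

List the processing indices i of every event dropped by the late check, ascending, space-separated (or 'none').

3

i=0 t=5 v=4: → [5,9); WM=5
i=1 t=5 v=7: → [5,9); WM=5
i=2 t=8 v=9: → [5,12); WM=8
i=3 t=1 v=8: DROP (t<8-3); WM=8
i=4 t=9 v=4: → [5,13); WM=9
i=5 t=6 v=9: → [5,13); WM=9
i=6 t=11 v=2: → [5,15); WM=11
i=7 t=9 v=6: → [5,15); WM=11
i=8 t=11 v=2: → [5,15); WM=11
i=9 t=12 v=5: → [5,16); WM=12
i=10 t=11 v=9: → [5,16); WM=12
i=11 t=17 v=1: → [17,21); WM=17
i=12 t=17 v=1: → [17,21); WM=17
i=13 t=17 v=9: → [17,21); WM=17
i=14 t=18 v=8: → [17,22); WM=18
i=15 t=21 v=4: → [17,25); WM=21
i=16 t=22 v=5: → [17,26); WM=22
i=17 t=22 v=9: → [17,26); WM=22
i=18 t=24 v=7: → [17,28); WM=24
i=19 t=25 v=7: → [17,29); WM=25
i=20 t=24 v=4: → [17,29); WM=25
i=21 t=24 v=3: → [17,29); WM=25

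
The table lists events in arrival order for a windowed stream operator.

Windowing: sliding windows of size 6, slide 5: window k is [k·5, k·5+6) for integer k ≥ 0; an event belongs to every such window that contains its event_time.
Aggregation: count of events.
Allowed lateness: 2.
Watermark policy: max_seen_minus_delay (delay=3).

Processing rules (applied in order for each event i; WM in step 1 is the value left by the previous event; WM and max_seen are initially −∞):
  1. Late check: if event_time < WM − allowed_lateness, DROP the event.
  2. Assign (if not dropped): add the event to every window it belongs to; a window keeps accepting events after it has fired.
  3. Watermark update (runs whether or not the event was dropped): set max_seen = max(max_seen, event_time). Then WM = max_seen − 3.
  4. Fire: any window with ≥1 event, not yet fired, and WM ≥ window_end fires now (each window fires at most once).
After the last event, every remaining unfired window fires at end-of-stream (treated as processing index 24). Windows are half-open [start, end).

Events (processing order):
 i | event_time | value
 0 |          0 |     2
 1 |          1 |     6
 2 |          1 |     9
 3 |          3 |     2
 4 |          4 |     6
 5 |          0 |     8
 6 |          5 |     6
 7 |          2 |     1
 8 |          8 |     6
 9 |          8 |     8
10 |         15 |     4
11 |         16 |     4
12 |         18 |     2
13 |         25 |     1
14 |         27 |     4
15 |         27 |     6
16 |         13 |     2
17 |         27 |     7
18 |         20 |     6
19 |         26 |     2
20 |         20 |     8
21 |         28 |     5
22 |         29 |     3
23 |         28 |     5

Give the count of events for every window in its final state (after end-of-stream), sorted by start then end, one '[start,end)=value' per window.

[0,6)=8 [5,11)=3 [10,16)=1 [15,21)=3 [20,26)=1 [25,31)=8

i=0 t=0 v=2: → [0,6); WM=-3
i=1 t=1 v=6: → [0,6); WM=-2
i=2 t=1 v=9: → [0,6); WM=-2
i=3 t=3 v=2: → [0,6); WM=0
i=4 t=4 v=6: → [0,6); WM=1
i=5 t=0 v=8: → [0,6); WM=1
i=6 t=5 v=6: → [5,11),[0,6); WM=2
i=7 t=2 v=1: → [0,6); WM=2
i=8 t=8 v=6: → [5,11); WM=5
i=9 t=8 v=8: → [5,11); WM=5
i=10 t=15 v=4: → [15,21),[10,16); WM=12; [0,6) fires=8 [5,11) fires=3
i=11 t=16 v=4: → [15,21); WM=13
i=12 t=18 v=2: → [15,21); WM=15
i=13 t=25 v=1: → [25,31),[20,26); WM=22; [10,16) fires=1 [15,21) fires=3
i=14 t=27 v=4: → [25,31); WM=24
i=15 t=27 v=6: → [25,31); WM=24
i=16 t=13 v=2: DROP (t<24-2); WM=24
i=17 t=27 v=7: → [25,31); WM=24
i=18 t=20 v=6: DROP (t<24-2); WM=24
i=19 t=26 v=2: → [25,31); WM=24
i=20 t=20 v=8: DROP (t<24-2); WM=24
i=21 t=28 v=5: → [25,31); WM=25
i=22 t=29 v=3: → [25,31); WM=26; [20,26) fires=1
i=23 t=28 v=5: → [25,31); WM=26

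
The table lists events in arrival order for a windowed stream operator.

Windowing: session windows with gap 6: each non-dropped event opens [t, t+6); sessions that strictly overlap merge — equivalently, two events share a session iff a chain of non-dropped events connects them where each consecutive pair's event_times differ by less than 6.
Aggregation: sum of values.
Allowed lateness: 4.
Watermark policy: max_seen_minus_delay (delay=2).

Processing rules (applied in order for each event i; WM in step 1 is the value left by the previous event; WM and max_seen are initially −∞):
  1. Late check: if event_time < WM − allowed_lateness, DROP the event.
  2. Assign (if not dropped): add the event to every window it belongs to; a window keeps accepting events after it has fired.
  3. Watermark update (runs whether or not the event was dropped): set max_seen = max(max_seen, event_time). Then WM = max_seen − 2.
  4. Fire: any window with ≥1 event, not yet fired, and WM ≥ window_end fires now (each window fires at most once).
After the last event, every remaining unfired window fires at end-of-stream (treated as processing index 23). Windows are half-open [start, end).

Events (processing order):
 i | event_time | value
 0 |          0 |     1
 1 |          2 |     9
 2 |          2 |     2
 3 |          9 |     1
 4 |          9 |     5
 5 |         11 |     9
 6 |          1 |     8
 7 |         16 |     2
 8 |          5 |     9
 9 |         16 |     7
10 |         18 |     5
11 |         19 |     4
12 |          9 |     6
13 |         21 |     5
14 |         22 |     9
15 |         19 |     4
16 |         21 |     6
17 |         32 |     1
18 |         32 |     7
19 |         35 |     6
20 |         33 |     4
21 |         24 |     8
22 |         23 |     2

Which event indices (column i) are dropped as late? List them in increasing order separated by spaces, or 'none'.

i=0 t=0 v=1: → [0,6); WM=-2
i=1 t=2 v=9: → [0,8); WM=0
i=2 t=2 v=2: → [0,8); WM=0
i=3 t=9 v=1: → [9,15); WM=7
i=4 t=9 v=5: → [9,15); WM=7
i=5 t=11 v=9: → [9,17); WM=9
i=6 t=1 v=8: DROP (t<9-4); WM=9
i=7 t=16 v=2: → [9,22); WM=14
i=8 t=5 v=9: DROP (t<14-4); WM=14
i=9 t=16 v=7: → [9,22); WM=14
i=10 t=18 v=5: → [9,24); WM=16
i=11 t=19 v=4: → [9,25); WM=17
i=12 t=9 v=6: DROP (t<17-4); WM=17
i=13 t=21 v=5: → [9,27); WM=19
i=14 t=22 v=9: → [9,28); WM=20
i=15 t=19 v=4: → [9,28); WM=20
i=16 t=21 v=6: → [9,28); WM=20
i=17 t=32 v=1: → [32,38); WM=30
i=18 t=32 v=7: → [32,38); WM=30
i=19 t=35 v=6: → [32,41); WM=33
i=20 t=33 v=4: → [32,41); WM=33
i=21 t=24 v=8: DROP (t<33-4); WM=33
i=22 t=23 v=2: DROP (t<33-4); WM=33

6 8 12 21 22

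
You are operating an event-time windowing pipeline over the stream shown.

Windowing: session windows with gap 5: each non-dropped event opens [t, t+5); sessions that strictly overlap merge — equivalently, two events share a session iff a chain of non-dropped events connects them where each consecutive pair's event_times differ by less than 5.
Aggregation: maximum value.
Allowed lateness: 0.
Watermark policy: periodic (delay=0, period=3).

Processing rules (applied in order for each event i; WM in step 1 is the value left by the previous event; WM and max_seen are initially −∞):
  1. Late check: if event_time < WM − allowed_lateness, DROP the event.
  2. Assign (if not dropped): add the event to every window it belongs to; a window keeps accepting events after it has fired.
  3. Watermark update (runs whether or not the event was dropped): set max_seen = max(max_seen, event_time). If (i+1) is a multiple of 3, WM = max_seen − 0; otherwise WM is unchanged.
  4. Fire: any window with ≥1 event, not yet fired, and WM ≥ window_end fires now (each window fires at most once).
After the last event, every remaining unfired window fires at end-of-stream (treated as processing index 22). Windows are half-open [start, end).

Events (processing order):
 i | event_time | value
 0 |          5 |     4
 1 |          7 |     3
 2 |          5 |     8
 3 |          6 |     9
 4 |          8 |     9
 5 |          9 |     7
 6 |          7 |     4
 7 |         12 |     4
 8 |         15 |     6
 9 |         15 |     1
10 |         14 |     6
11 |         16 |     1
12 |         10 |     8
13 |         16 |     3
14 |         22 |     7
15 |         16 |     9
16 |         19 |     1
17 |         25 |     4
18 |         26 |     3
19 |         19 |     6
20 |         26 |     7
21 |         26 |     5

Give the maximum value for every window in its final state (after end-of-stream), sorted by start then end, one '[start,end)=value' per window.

[5,21)=9 [22,31)=7

i=0 t=5 v=4: → [5,10); WM=−∞
i=1 t=7 v=3: → [5,12); WM=−∞
i=2 t=5 v=8: → [5,12); WM=7
i=3 t=6 v=9: DROP (t<7-0); WM=7
i=4 t=8 v=9: → [5,13); WM=7
i=5 t=9 v=7: → [5,14); WM=9
i=6 t=7 v=4: DROP (t<9-0); WM=9
i=7 t=12 v=4: → [5,17); WM=9
i=8 t=15 v=6: → [5,20); WM=15
i=9 t=15 v=1: → [5,20); WM=15
i=10 t=14 v=6: DROP (t<15-0); WM=15
i=11 t=16 v=1: → [5,21); WM=16
i=12 t=10 v=8: DROP (t<16-0); WM=16
i=13 t=16 v=3: → [5,21); WM=16
i=14 t=22 v=7: → [22,27); WM=22
i=15 t=16 v=9: DROP (t<22-0); WM=22
i=16 t=19 v=1: DROP (t<22-0); WM=22
i=17 t=25 v=4: → [22,30); WM=25
i=18 t=26 v=3: → [22,31); WM=25
i=19 t=19 v=6: DROP (t<25-0); WM=25
i=20 t=26 v=7: → [22,31); WM=26
i=21 t=26 v=5: → [22,31); WM=26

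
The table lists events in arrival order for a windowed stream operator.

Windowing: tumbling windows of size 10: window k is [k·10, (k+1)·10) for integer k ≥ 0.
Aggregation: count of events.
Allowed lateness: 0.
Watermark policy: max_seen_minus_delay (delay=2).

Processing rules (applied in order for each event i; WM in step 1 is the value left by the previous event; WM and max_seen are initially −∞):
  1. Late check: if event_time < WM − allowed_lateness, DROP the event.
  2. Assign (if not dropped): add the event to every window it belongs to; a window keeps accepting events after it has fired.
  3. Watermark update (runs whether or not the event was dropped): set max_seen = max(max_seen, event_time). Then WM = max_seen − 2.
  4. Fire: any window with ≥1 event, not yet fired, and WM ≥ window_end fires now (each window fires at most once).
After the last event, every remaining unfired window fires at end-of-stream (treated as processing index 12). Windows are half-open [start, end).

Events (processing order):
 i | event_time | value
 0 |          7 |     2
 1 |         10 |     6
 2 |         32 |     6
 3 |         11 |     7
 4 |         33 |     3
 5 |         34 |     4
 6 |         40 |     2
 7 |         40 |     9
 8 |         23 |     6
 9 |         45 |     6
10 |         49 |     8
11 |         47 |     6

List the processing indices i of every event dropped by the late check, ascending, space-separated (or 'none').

3 8

i=0 t=7 v=2: → [0,10); WM=5
i=1 t=10 v=6: → [10,20); WM=8
i=2 t=32 v=6: → [30,40); WM=30; [0,10) fires=1 [10,20) fires=1
i=3 t=11 v=7: DROP (t<30-0); WM=30
i=4 t=33 v=3: → [30,40); WM=31
i=5 t=34 v=4: → [30,40); WM=32
i=6 t=40 v=2: → [40,50); WM=38
i=7 t=40 v=9: → [40,50); WM=38
i=8 t=23 v=6: DROP (t<38-0); WM=38
i=9 t=45 v=6: → [40,50); WM=43; [30,40) fires=3
i=10 t=49 v=8: → [40,50); WM=47
i=11 t=47 v=6: → [40,50); WM=47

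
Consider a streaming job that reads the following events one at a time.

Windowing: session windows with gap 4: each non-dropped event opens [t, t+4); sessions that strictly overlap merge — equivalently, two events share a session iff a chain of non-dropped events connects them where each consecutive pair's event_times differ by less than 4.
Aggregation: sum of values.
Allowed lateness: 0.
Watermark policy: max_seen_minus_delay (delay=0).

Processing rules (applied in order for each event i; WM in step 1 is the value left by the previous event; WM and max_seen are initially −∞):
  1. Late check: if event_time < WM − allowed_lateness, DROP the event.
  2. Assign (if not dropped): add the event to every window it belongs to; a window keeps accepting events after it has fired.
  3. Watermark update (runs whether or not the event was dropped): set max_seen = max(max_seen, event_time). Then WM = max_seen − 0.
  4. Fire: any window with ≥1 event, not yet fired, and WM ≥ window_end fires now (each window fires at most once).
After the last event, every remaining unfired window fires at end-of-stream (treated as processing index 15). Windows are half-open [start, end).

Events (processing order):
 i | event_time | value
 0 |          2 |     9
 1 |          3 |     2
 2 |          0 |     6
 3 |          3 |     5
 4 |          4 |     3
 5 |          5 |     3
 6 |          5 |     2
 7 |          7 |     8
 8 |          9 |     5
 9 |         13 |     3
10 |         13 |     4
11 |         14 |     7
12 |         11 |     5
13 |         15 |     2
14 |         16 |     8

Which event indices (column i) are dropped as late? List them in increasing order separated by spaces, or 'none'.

i=0 t=2 v=9: → [2,6); WM=2
i=1 t=3 v=2: → [2,7); WM=3
i=2 t=0 v=6: DROP (t<3-0); WM=3
i=3 t=3 v=5: → [2,7); WM=3
i=4 t=4 v=3: → [2,8); WM=4
i=5 t=5 v=3: → [2,9); WM=5
i=6 t=5 v=2: → [2,9); WM=5
i=7 t=7 v=8: → [2,11); WM=7
i=8 t=9 v=5: → [2,13); WM=9
i=9 t=13 v=3: → [13,17); WM=13
i=10 t=13 v=4: → [13,17); WM=13
i=11 t=14 v=7: → [13,18); WM=14
i=12 t=11 v=5: DROP (t<14-0); WM=14
i=13 t=15 v=2: → [13,19); WM=15
i=14 t=16 v=8: → [13,20); WM=16

2 12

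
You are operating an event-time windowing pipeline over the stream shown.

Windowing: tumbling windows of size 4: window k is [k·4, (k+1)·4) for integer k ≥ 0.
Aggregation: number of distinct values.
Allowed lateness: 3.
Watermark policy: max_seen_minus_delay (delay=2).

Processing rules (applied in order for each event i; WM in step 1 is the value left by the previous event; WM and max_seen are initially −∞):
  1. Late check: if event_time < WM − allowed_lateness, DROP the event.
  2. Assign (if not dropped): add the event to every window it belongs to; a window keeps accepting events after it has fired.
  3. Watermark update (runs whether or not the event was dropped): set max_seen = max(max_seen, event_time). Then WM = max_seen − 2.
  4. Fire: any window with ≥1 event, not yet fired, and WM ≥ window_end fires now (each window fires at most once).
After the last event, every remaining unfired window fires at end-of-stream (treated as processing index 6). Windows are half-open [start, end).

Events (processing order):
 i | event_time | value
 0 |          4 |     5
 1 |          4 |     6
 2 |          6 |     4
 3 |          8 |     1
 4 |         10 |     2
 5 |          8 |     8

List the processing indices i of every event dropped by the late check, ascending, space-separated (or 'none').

none

i=0 t=4 v=5: → [4,8); WM=2
i=1 t=4 v=6: → [4,8); WM=2
i=2 t=6 v=4: → [4,8); WM=4
i=3 t=8 v=1: → [8,12); WM=6
i=4 t=10 v=2: → [8,12); WM=8; [4,8) fires=3
i=5 t=8 v=8: → [8,12); WM=8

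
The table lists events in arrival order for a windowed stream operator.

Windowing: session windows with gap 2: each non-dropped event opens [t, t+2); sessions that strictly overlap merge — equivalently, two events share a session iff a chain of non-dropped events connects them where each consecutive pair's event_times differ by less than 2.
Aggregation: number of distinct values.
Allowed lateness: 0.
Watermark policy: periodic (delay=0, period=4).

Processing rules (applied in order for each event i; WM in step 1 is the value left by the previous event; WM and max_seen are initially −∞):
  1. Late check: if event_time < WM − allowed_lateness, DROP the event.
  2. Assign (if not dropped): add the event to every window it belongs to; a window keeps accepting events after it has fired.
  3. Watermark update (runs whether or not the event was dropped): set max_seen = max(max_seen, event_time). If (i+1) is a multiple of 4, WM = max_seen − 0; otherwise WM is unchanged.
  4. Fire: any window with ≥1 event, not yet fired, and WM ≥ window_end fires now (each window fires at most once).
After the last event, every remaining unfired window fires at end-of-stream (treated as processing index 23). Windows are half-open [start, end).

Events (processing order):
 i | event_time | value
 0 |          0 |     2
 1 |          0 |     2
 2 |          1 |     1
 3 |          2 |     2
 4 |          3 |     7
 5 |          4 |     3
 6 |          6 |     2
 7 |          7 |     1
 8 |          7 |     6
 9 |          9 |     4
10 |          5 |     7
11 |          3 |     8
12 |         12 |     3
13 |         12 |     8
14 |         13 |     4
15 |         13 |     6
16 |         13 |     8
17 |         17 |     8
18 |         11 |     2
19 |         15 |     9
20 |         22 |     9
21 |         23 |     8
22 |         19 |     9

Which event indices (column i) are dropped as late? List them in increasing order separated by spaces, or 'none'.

i=0 t=0 v=2: → [0,2); WM=−∞
i=1 t=0 v=2: → [0,2); WM=−∞
i=2 t=1 v=1: → [0,3); WM=−∞
i=3 t=2 v=2: → [0,4); WM=2
i=4 t=3 v=7: → [0,5); WM=2
i=5 t=4 v=3: → [0,6); WM=2
i=6 t=6 v=2: → [6,8); WM=2
i=7 t=7 v=1: → [6,9); WM=7
i=8 t=7 v=6: → [6,9); WM=7
i=9 t=9 v=4: → [9,11); WM=7
i=10 t=5 v=7: DROP (t<7-0); WM=7
i=11 t=3 v=8: DROP (t<7-0); WM=9
i=12 t=12 v=3: → [12,14); WM=9
i=13 t=12 v=8: → [12,14); WM=9
i=14 t=13 v=4: → [12,15); WM=9
i=15 t=13 v=6: → [12,15); WM=13
i=16 t=13 v=8: → [12,15); WM=13
i=17 t=17 v=8: → [17,19); WM=13
i=18 t=11 v=2: DROP (t<13-0); WM=13
i=19 t=15 v=9: → [15,17); WM=17
i=20 t=22 v=9: → [22,24); WM=17
i=21 t=23 v=8: → [22,25); WM=17
i=22 t=19 v=9: → [19,21); WM=17

10 11 18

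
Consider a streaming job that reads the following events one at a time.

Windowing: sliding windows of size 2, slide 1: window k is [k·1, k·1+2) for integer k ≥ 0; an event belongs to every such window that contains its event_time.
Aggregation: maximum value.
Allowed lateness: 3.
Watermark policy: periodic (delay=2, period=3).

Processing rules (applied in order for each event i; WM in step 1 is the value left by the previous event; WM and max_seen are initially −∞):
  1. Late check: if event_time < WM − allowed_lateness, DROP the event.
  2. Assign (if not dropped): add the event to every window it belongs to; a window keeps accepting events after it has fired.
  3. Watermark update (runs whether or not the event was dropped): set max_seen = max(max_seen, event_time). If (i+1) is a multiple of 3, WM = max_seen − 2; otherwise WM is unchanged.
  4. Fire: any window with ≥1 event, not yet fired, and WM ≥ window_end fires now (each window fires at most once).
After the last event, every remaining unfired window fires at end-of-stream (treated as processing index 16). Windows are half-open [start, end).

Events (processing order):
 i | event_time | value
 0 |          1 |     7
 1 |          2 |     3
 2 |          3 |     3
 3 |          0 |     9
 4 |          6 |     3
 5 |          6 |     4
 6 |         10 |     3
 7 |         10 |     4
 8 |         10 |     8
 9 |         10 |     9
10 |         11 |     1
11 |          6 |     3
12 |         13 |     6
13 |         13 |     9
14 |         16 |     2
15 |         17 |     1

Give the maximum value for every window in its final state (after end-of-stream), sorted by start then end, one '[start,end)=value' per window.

i=0 t=1 v=7: → [1,3),[0,2); WM=−∞
i=1 t=2 v=3: → [2,4),[1,3); WM=−∞
i=2 t=3 v=3: → [3,5),[2,4); WM=1
i=3 t=0 v=9: → [0,2); WM=1
i=4 t=6 v=3: → [6,8),[5,7); WM=1
i=5 t=6 v=4: → [6,8),[5,7); WM=4; [0,2) fires=9 [1,3) fires=7 [2,4) fires=3
i=6 t=10 v=3: → [10,12),[9,11); WM=4
i=7 t=10 v=4: → [10,12),[9,11); WM=4
i=8 t=10 v=8: → [10,12),[9,11); WM=8; [3,5) fires=3 [5,7) fires=4 [6,8) fires=4
i=9 t=10 v=9: → [10,12),[9,11); WM=8
i=10 t=11 v=1: → [11,13),[10,12); WM=8
i=11 t=6 v=3: → [6,8),[5,7); WM=9
i=12 t=13 v=6: → [13,15),[12,14); WM=9
i=13 t=13 v=9: → [13,15),[12,14); WM=9
i=14 t=16 v=2: → [16,18),[15,17); WM=14; [9,11) fires=9 [10,12) fires=9 [11,13) fires=1 [12,14) fires=9
i=15 t=17 v=1: → [17,19),[16,18); WM=14

[0,2)=9 [1,3)=7 [2,4)=3 [3,5)=3 [5,7)=4 [6,8)=4 [9,11)=9 [10,12)=9 [11,13)=1 [12,14)=9 [13,15)=9 [15,17)=2 [16,18)=2 [17,19)=1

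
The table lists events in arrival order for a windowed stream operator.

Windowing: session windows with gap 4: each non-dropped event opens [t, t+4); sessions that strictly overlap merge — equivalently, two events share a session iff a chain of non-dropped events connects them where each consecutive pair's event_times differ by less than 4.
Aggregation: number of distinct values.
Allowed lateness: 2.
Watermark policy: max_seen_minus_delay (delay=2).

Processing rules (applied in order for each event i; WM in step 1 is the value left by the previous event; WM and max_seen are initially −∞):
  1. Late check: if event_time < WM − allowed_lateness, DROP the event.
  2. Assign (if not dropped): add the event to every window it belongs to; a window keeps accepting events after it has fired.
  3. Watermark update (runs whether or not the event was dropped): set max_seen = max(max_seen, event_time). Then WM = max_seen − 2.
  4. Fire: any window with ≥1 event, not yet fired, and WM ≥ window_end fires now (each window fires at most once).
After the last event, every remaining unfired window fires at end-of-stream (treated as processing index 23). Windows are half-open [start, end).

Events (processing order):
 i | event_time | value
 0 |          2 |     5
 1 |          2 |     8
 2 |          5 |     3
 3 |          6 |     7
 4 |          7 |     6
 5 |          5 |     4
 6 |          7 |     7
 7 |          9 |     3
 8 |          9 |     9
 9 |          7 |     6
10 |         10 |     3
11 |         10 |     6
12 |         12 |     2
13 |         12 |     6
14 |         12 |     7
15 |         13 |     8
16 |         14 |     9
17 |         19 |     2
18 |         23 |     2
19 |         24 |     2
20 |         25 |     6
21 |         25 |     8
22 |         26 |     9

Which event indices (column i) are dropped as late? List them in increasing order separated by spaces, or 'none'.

none

i=0 t=2 v=5: → [2,6); WM=0
i=1 t=2 v=8: → [2,6); WM=0
i=2 t=5 v=3: → [2,9); WM=3
i=3 t=6 v=7: → [2,10); WM=4
i=4 t=7 v=6: → [2,11); WM=5
i=5 t=5 v=4: → [2,11); WM=5
i=6 t=7 v=7: → [2,11); WM=5
i=7 t=9 v=3: → [2,13); WM=7
i=8 t=9 v=9: → [2,13); WM=7
i=9 t=7 v=6: → [2,13); WM=7
i=10 t=10 v=3: → [2,14); WM=8
i=11 t=10 v=6: → [2,14); WM=8
i=12 t=12 v=2: → [2,16); WM=10
i=13 t=12 v=6: → [2,16); WM=10
i=14 t=12 v=7: → [2,16); WM=10
i=15 t=13 v=8: → [2,17); WM=11
i=16 t=14 v=9: → [2,18); WM=12
i=17 t=19 v=2: → [19,23); WM=17
i=18 t=23 v=2: → [23,27); WM=21
i=19 t=24 v=2: → [23,28); WM=22
i=20 t=25 v=6: → [23,29); WM=23
i=21 t=25 v=8: → [23,29); WM=23
i=22 t=26 v=9: → [23,30); WM=24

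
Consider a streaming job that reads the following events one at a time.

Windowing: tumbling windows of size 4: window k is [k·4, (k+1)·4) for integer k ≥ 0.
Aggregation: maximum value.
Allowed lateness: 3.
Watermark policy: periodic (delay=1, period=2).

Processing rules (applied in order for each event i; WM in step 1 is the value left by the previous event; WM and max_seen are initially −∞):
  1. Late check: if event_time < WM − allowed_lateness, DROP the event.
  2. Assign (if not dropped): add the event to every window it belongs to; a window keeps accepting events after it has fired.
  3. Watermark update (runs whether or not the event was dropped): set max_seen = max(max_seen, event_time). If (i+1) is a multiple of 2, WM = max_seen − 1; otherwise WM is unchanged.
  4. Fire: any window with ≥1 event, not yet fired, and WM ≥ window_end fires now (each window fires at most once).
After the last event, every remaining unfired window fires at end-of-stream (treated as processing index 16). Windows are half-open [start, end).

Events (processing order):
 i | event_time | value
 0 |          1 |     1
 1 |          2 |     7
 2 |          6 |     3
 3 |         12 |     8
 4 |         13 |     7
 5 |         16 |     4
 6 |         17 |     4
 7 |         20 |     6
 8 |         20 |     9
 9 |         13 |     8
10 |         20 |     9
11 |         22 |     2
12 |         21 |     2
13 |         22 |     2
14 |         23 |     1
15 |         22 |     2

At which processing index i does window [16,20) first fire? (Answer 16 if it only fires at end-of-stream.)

11

i=0 t=1 v=1: → [0,4); WM=−∞
i=1 t=2 v=7: → [0,4); WM=1
i=2 t=6 v=3: → [4,8); WM=1
i=3 t=12 v=8: → [12,16); WM=11; [0,4) fires=7 [4,8) fires=3
i=4 t=13 v=7: → [12,16); WM=11
i=5 t=16 v=4: → [16,20); WM=15
i=6 t=17 v=4: → [16,20); WM=15
i=7 t=20 v=6: → [20,24); WM=19; [12,16) fires=8
i=8 t=20 v=9: → [20,24); WM=19
i=9 t=13 v=8: DROP (t<19-3); WM=19
i=10 t=20 v=9: → [20,24); WM=19
i=11 t=22 v=2: → [20,24); WM=21; [16,20) fires=4
i=12 t=21 v=2: → [20,24); WM=21
i=13 t=22 v=2: → [20,24); WM=21
i=14 t=23 v=1: → [20,24); WM=21
i=15 t=22 v=2: → [20,24); WM=22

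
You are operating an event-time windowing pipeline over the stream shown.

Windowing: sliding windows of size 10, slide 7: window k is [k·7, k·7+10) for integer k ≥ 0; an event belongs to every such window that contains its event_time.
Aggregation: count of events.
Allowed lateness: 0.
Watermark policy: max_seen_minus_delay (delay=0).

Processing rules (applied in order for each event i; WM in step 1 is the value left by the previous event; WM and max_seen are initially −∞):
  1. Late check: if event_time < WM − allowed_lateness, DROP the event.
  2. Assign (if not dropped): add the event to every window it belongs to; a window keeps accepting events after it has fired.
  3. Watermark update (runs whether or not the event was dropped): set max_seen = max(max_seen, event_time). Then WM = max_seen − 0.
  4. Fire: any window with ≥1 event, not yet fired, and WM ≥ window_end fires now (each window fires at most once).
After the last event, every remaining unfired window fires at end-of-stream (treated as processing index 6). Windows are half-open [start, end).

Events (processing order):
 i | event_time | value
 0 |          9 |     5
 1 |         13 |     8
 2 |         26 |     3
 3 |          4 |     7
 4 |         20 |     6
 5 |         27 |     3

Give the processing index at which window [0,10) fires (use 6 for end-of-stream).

i=0 t=9 v=5: → [7,17),[0,10); WM=9
i=1 t=13 v=8: → [7,17); WM=13; [0,10) fires=1
i=2 t=26 v=3: → [21,31); WM=26; [7,17) fires=2
i=3 t=4 v=7: DROP (t<26-0); WM=26
i=4 t=20 v=6: DROP (t<26-0); WM=26
i=5 t=27 v=3: → [21,31); WM=27

1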